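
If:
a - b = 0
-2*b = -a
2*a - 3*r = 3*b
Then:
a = 0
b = 0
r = 0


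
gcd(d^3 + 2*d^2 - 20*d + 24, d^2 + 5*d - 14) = d - 2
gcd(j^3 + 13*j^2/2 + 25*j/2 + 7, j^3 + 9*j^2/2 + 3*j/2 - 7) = j^2 + 11*j/2 + 7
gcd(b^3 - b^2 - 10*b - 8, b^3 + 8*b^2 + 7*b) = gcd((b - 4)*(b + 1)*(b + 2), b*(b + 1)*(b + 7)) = b + 1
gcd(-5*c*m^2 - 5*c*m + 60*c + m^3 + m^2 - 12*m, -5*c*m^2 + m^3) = 5*c - m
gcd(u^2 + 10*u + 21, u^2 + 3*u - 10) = 1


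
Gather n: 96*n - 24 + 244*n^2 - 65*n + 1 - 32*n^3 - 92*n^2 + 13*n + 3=-32*n^3 + 152*n^2 + 44*n - 20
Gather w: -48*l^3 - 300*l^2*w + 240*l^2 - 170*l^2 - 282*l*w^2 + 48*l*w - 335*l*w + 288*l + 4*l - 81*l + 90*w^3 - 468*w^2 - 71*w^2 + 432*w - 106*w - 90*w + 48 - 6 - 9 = -48*l^3 + 70*l^2 + 211*l + 90*w^3 + w^2*(-282*l - 539) + w*(-300*l^2 - 287*l + 236) + 33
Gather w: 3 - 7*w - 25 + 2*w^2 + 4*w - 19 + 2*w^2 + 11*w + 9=4*w^2 + 8*w - 32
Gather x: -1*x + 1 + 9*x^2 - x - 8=9*x^2 - 2*x - 7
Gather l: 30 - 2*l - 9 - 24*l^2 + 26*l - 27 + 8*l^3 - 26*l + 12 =8*l^3 - 24*l^2 - 2*l + 6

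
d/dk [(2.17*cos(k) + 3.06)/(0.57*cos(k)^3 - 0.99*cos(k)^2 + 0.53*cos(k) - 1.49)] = (2.4738*cos(k)^3 + 3.0843*cos(k)^2 - 6.0588*cos(k) + 4.8551)*sin(k)/(0.3249*cos(k)^6 - 1.1286*cos(k)^5 + 1.5843*cos(k)^4 - 2.748*cos(k)^3 + 3.2311*cos(k)^2 - 1.5794*cos(k) + 2.2201)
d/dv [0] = 0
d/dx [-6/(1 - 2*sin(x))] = -12*cos(x)/(2*sin(x) - 1)^2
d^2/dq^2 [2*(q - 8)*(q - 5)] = 4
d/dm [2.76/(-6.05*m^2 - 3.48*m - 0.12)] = (33.396*m + 9.6048)/(6.05*m^2 + 3.48*m + 0.12)^2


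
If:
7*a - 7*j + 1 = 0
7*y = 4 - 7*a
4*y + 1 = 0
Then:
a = 23/28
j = 27/28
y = -1/4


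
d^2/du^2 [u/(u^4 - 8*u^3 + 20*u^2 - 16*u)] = 4*(3*u^2 - 20*u + 34)/(u^7 - 20*u^6 + 168*u^5 - 768*u^4 + 2064*u^3 - 3264*u^2 + 2816*u - 1024)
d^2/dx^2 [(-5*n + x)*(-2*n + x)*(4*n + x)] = -6*n + 6*x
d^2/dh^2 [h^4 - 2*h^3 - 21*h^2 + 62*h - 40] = 12*h^2 - 12*h - 42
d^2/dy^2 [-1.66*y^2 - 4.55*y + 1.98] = -3.32000000000000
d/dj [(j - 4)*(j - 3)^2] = (j - 3)*(3*j - 11)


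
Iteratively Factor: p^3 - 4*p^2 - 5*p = (p - 5)*(p^2 + p) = p*(p - 5)*(p + 1)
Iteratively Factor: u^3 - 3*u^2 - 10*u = (u - 5)*(u^2 + 2*u) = u*(u - 5)*(u + 2)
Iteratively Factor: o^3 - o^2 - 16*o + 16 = (o - 4)*(o^2 + 3*o - 4) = (o - 4)*(o - 1)*(o + 4)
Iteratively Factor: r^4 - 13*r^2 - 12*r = (r - 4)*(r^3 + 4*r^2 + 3*r) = (r - 4)*(r + 1)*(r^2 + 3*r) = (r - 4)*(r + 1)*(r + 3)*(r)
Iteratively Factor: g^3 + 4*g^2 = (g)*(g^2 + 4*g) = g^2*(g + 4)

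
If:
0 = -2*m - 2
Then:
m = -1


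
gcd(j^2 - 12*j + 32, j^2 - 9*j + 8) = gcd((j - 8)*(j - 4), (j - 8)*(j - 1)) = j - 8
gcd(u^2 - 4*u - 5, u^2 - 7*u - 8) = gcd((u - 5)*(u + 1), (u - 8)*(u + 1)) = u + 1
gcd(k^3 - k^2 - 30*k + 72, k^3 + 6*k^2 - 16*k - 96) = k^2 + 2*k - 24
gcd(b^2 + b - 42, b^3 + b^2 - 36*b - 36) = b - 6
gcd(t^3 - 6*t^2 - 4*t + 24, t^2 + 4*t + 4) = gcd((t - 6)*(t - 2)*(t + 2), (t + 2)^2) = t + 2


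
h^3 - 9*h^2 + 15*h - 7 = (h - 7)*(h - 1)^2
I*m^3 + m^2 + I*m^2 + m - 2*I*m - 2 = (m + 2)*(m - I)*(I*m - I)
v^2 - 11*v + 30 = (v - 6)*(v - 5)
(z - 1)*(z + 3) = z^2 + 2*z - 3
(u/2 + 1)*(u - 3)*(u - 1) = u^3/2 - u^2 - 5*u/2 + 3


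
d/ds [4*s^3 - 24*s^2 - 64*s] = 12*s^2 - 48*s - 64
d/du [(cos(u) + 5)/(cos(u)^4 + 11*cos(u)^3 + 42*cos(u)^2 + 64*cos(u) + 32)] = 3*(cos(u)^3 + 10*cos(u)^2 + 29*cos(u) + 24)*sin(u)/((cos(u) + 1)^2*(cos(u) + 2)^2*(cos(u) + 4)^3)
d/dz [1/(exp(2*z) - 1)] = -1/(2*sinh(z)^2)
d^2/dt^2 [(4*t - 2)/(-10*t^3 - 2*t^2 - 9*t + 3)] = 4*(-600*t^5 + 480*t^4 + 332*t^3 - 78*t^2 + 108*t + 33)/(1000*t^9 + 600*t^8 + 2820*t^7 + 188*t^6 + 2178*t^5 - 1170*t^4 + 675*t^3 - 675*t^2 + 243*t - 27)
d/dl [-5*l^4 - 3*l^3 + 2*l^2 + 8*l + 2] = -20*l^3 - 9*l^2 + 4*l + 8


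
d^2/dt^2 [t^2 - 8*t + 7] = 2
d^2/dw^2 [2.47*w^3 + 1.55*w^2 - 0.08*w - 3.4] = 14.82*w + 3.1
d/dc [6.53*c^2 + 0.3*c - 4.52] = 13.06*c + 0.3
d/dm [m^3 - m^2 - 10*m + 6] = 3*m^2 - 2*m - 10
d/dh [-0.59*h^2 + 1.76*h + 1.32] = 1.76 - 1.18*h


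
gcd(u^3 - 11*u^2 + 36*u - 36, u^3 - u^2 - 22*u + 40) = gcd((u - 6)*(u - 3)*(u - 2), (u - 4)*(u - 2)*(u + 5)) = u - 2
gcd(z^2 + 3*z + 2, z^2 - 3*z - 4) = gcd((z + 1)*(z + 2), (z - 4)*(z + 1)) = z + 1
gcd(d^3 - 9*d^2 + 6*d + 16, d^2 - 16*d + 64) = d - 8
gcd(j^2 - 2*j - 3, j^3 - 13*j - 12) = j + 1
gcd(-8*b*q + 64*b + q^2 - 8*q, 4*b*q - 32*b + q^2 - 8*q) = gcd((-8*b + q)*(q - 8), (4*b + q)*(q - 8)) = q - 8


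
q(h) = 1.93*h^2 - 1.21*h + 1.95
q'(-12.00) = -47.53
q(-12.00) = 294.39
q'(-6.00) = -24.37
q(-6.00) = 78.69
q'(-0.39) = -2.72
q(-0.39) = 2.72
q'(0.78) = 1.80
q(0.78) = 2.18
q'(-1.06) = -5.30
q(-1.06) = 5.40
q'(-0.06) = -1.44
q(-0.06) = 2.03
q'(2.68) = 9.13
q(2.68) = 12.57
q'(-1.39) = -6.58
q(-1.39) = 7.36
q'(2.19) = 7.24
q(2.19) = 8.56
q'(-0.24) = -2.14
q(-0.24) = 2.35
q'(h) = 3.86*h - 1.21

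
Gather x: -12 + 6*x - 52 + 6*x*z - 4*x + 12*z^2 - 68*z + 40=x*(6*z + 2) + 12*z^2 - 68*z - 24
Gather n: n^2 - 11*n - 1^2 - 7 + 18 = n^2 - 11*n + 10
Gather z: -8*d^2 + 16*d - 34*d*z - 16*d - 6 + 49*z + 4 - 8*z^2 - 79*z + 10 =-8*d^2 - 8*z^2 + z*(-34*d - 30) + 8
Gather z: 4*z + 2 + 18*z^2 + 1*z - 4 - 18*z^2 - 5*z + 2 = 0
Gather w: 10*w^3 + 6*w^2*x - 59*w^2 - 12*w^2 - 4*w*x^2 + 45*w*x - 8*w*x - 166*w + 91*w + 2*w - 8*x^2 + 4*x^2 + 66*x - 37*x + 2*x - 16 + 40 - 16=10*w^3 + w^2*(6*x - 71) + w*(-4*x^2 + 37*x - 73) - 4*x^2 + 31*x + 8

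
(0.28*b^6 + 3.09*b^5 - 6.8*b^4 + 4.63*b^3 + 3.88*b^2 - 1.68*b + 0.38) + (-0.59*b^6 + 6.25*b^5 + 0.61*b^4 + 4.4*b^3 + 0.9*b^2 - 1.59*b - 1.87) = -0.31*b^6 + 9.34*b^5 - 6.19*b^4 + 9.03*b^3 + 4.78*b^2 - 3.27*b - 1.49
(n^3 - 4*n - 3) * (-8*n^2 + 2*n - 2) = -8*n^5 + 2*n^4 + 30*n^3 + 16*n^2 + 2*n + 6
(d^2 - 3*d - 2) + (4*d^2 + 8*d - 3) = 5*d^2 + 5*d - 5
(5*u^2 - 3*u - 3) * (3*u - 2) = 15*u^3 - 19*u^2 - 3*u + 6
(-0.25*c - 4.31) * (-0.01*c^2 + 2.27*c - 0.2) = 0.0025*c^3 - 0.5244*c^2 - 9.7337*c + 0.862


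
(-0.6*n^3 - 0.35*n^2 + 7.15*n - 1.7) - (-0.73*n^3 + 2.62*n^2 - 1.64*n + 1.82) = 0.13*n^3 - 2.97*n^2 + 8.79*n - 3.52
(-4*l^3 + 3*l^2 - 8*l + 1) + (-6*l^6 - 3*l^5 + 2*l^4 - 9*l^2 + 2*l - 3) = -6*l^6 - 3*l^5 + 2*l^4 - 4*l^3 - 6*l^2 - 6*l - 2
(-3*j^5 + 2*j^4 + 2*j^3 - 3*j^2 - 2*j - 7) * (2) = -6*j^5 + 4*j^4 + 4*j^3 - 6*j^2 - 4*j - 14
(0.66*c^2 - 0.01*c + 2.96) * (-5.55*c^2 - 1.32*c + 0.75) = -3.663*c^4 - 0.8157*c^3 - 15.9198*c^2 - 3.9147*c + 2.22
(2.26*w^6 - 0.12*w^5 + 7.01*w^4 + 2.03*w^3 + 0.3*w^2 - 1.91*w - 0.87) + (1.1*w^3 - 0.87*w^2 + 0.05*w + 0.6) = 2.26*w^6 - 0.12*w^5 + 7.01*w^4 + 3.13*w^3 - 0.57*w^2 - 1.86*w - 0.27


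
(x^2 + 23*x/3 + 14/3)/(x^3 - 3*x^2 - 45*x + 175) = (x + 2/3)/(x^2 - 10*x + 25)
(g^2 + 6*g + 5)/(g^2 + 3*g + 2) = (g + 5)/(g + 2)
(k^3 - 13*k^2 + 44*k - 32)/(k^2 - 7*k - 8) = (k^2 - 5*k + 4)/(k + 1)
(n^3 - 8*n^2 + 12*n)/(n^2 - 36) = n*(n - 2)/(n + 6)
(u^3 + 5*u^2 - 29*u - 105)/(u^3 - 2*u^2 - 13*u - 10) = (u^2 + 10*u + 21)/(u^2 + 3*u + 2)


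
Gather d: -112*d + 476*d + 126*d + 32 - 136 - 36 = 490*d - 140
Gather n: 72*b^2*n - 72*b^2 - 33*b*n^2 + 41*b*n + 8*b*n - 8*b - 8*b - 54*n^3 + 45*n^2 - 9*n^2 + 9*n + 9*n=-72*b^2 - 16*b - 54*n^3 + n^2*(36 - 33*b) + n*(72*b^2 + 49*b + 18)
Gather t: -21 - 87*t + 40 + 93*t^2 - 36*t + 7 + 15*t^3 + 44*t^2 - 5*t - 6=15*t^3 + 137*t^2 - 128*t + 20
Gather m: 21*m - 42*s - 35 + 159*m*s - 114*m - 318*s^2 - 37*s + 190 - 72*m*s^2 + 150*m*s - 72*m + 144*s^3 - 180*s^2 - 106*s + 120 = m*(-72*s^2 + 309*s - 165) + 144*s^3 - 498*s^2 - 185*s + 275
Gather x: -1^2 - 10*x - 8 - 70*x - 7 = -80*x - 16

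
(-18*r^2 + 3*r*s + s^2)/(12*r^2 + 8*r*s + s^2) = (-3*r + s)/(2*r + s)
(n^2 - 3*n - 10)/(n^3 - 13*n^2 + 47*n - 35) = (n + 2)/(n^2 - 8*n + 7)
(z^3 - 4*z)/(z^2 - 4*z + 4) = z*(z + 2)/(z - 2)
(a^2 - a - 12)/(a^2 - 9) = (a - 4)/(a - 3)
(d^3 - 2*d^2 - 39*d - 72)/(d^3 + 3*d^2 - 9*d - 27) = (d - 8)/(d - 3)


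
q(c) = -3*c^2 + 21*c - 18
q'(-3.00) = 39.00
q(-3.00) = -108.00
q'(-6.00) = 57.00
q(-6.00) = -252.00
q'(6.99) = -20.94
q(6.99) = -17.79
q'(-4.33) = 46.98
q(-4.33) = -165.18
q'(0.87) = 15.78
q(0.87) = -2.00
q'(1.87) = 9.78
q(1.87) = 10.78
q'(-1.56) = 30.36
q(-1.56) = -58.06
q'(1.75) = 10.50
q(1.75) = 9.56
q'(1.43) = 12.42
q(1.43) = 5.90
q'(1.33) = 13.02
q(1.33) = 4.62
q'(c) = 21 - 6*c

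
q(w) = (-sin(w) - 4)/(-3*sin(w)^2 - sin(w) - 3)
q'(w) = (6*sin(w)*cos(w) + cos(w))*(-sin(w) - 4)/(-3*sin(w)^2 - sin(w) - 3)^2 - cos(w)/(-3*sin(w)^2 - sin(w) - 3)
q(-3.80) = 0.97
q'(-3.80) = 0.59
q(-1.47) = 0.60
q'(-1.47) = 0.08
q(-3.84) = 0.95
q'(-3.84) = 0.57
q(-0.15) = 1.32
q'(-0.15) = 0.29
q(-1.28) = 0.63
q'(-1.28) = 0.24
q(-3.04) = 1.33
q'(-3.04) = -0.16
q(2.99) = 1.29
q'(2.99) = 0.45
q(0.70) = 0.95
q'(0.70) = -0.57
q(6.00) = 1.26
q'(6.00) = 0.60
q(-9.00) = 1.16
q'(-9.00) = -0.80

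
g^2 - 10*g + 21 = (g - 7)*(g - 3)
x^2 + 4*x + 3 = (x + 1)*(x + 3)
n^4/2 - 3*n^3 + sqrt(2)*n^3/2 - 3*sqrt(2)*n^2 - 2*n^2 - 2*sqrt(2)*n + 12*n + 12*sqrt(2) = (n/2 + 1)*(n - 6)*(n - 2)*(n + sqrt(2))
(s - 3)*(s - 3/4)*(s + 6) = s^3 + 9*s^2/4 - 81*s/4 + 27/2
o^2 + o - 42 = (o - 6)*(o + 7)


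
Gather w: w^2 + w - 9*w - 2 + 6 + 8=w^2 - 8*w + 12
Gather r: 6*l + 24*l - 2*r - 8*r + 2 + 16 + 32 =30*l - 10*r + 50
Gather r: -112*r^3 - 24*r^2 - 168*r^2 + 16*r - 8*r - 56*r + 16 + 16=-112*r^3 - 192*r^2 - 48*r + 32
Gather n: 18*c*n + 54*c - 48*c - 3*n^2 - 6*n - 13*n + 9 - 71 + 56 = 6*c - 3*n^2 + n*(18*c - 19) - 6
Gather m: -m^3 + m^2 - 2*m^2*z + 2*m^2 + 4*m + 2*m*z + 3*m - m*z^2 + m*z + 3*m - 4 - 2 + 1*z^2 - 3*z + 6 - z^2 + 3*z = -m^3 + m^2*(3 - 2*z) + m*(-z^2 + 3*z + 10)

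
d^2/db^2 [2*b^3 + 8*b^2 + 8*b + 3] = 12*b + 16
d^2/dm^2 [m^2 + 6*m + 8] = 2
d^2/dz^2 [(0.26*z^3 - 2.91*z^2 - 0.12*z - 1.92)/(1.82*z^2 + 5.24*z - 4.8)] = (2.1316282072803e-14*z^4 + 73.529872*z^3 - 229.926528*z^2 - 80.211456*z - 279.112704)/(6.028568*z^6 + 52.070928*z^5 + 102.219936*z^4 - 130.782016*z^3 - 269.59104*z^2 + 362.1888*z - 110.592)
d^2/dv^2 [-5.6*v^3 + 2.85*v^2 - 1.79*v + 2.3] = 5.7 - 33.6*v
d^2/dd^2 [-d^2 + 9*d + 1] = -2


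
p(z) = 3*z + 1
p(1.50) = 5.50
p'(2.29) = 3.00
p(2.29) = 7.87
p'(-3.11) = 3.00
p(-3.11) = -8.33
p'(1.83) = 3.00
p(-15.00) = -44.00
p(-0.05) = 0.85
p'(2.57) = 3.00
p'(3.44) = 3.00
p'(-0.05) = 3.00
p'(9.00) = 3.00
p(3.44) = 11.32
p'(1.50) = 3.00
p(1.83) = 6.49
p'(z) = 3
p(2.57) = 8.71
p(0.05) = 1.15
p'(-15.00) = 3.00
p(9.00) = 28.00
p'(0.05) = 3.00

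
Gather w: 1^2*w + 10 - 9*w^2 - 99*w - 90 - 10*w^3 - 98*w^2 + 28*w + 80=-10*w^3 - 107*w^2 - 70*w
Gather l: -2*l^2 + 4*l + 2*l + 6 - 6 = -2*l^2 + 6*l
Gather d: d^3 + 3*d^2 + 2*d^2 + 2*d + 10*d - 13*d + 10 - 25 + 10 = d^3 + 5*d^2 - d - 5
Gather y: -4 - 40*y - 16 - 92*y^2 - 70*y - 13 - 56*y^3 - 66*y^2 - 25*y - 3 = -56*y^3 - 158*y^2 - 135*y - 36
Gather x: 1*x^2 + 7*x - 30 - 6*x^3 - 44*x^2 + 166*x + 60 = -6*x^3 - 43*x^2 + 173*x + 30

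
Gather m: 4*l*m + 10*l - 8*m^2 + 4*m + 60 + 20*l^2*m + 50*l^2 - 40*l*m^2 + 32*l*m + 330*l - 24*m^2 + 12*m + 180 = 50*l^2 + 340*l + m^2*(-40*l - 32) + m*(20*l^2 + 36*l + 16) + 240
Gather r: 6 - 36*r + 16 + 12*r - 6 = 16 - 24*r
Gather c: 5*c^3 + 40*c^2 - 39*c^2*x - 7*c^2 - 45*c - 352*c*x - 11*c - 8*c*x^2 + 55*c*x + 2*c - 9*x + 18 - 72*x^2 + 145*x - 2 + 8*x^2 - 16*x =5*c^3 + c^2*(33 - 39*x) + c*(-8*x^2 - 297*x - 54) - 64*x^2 + 120*x + 16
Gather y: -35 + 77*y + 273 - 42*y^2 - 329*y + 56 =-42*y^2 - 252*y + 294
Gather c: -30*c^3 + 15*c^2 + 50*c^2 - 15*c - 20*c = -30*c^3 + 65*c^2 - 35*c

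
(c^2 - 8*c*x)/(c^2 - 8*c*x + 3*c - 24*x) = c/(c + 3)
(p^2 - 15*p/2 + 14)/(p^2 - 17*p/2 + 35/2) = (p - 4)/(p - 5)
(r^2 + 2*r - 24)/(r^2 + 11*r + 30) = (r - 4)/(r + 5)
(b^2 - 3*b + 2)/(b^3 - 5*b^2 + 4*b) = (b - 2)/(b*(b - 4))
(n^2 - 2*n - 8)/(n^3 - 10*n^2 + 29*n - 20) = (n + 2)/(n^2 - 6*n + 5)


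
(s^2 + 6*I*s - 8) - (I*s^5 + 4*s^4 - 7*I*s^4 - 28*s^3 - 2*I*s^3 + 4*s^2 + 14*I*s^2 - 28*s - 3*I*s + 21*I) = -I*s^5 - 4*s^4 + 7*I*s^4 + 28*s^3 + 2*I*s^3 - 3*s^2 - 14*I*s^2 + 28*s + 9*I*s - 8 - 21*I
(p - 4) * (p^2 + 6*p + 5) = p^3 + 2*p^2 - 19*p - 20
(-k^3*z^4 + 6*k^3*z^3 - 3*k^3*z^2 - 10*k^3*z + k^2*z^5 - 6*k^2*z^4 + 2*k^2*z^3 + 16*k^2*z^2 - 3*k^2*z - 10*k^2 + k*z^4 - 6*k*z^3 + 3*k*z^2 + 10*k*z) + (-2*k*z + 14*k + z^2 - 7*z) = -k^3*z^4 + 6*k^3*z^3 - 3*k^3*z^2 - 10*k^3*z + k^2*z^5 - 6*k^2*z^4 + 2*k^2*z^3 + 16*k^2*z^2 - 3*k^2*z - 10*k^2 + k*z^4 - 6*k*z^3 + 3*k*z^2 + 8*k*z + 14*k + z^2 - 7*z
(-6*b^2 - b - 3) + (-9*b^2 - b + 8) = -15*b^2 - 2*b + 5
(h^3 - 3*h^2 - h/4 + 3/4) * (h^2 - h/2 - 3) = h^5 - 7*h^4/2 - 7*h^3/4 + 79*h^2/8 + 3*h/8 - 9/4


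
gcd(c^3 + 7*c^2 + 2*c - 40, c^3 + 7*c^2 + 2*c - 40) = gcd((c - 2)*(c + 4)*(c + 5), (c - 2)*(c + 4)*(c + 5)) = c^3 + 7*c^2 + 2*c - 40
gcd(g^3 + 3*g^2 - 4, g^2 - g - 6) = g + 2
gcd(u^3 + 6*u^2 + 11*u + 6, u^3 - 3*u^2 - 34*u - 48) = u^2 + 5*u + 6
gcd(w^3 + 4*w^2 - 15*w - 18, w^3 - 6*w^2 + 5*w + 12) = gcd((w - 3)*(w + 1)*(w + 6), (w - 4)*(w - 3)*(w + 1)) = w^2 - 2*w - 3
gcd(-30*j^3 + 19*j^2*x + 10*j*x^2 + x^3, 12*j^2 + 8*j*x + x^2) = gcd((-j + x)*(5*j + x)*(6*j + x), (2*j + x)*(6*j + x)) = 6*j + x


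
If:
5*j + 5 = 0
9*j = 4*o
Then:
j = -1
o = -9/4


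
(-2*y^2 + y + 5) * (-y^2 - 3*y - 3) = 2*y^4 + 5*y^3 - 2*y^2 - 18*y - 15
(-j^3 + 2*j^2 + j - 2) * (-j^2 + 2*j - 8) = j^5 - 4*j^4 + 11*j^3 - 12*j^2 - 12*j + 16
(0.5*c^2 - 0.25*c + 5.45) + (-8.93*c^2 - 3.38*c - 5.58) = -8.43*c^2 - 3.63*c - 0.13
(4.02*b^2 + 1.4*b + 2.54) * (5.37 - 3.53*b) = -14.1906*b^3 + 16.6454*b^2 - 1.4482*b + 13.6398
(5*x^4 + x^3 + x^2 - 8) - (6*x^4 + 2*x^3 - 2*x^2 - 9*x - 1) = -x^4 - x^3 + 3*x^2 + 9*x - 7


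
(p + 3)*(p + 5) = p^2 + 8*p + 15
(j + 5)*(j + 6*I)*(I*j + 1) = I*j^3 - 5*j^2 + 5*I*j^2 - 25*j + 6*I*j + 30*I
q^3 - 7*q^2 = q^2*(q - 7)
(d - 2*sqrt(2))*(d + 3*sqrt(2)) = d^2 + sqrt(2)*d - 12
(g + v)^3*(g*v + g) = g^4*v + g^4 + 3*g^3*v^2 + 3*g^3*v + 3*g^2*v^3 + 3*g^2*v^2 + g*v^4 + g*v^3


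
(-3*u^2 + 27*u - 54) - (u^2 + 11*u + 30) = -4*u^2 + 16*u - 84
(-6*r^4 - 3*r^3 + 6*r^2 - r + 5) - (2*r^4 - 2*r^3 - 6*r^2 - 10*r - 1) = -8*r^4 - r^3 + 12*r^2 + 9*r + 6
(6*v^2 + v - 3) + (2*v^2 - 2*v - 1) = 8*v^2 - v - 4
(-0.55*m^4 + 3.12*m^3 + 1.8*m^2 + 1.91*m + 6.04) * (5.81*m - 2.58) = -3.1955*m^5 + 19.5462*m^4 + 2.4084*m^3 + 6.4531*m^2 + 30.1646*m - 15.5832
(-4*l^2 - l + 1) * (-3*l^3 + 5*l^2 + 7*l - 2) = 12*l^5 - 17*l^4 - 36*l^3 + 6*l^2 + 9*l - 2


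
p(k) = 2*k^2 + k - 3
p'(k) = 4*k + 1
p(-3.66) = 20.13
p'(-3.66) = -13.64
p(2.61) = 13.23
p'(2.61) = 11.44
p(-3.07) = 12.78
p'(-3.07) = -11.28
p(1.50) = 3.00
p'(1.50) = 7.00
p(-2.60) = 7.92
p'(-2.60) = -9.40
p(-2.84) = 10.29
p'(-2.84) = -10.36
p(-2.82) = 10.08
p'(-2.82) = -10.28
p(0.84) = -0.75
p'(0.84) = 4.36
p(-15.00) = 432.00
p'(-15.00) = -59.00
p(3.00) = 18.00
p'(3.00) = 13.00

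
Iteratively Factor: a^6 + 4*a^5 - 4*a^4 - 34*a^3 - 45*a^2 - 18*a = (a)*(a^5 + 4*a^4 - 4*a^3 - 34*a^2 - 45*a - 18) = a*(a + 3)*(a^4 + a^3 - 7*a^2 - 13*a - 6) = a*(a - 3)*(a + 3)*(a^3 + 4*a^2 + 5*a + 2) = a*(a - 3)*(a + 2)*(a + 3)*(a^2 + 2*a + 1) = a*(a - 3)*(a + 1)*(a + 2)*(a + 3)*(a + 1)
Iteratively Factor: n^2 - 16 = (n + 4)*(n - 4)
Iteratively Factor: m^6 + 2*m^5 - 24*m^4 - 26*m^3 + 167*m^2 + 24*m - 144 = (m - 3)*(m^5 + 5*m^4 - 9*m^3 - 53*m^2 + 8*m + 48) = (m - 3)*(m + 4)*(m^4 + m^3 - 13*m^2 - m + 12) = (m - 3)*(m - 1)*(m + 4)*(m^3 + 2*m^2 - 11*m - 12) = (m - 3)^2*(m - 1)*(m + 4)*(m^2 + 5*m + 4) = (m - 3)^2*(m - 1)*(m + 4)^2*(m + 1)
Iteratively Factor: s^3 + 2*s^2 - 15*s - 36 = (s + 3)*(s^2 - s - 12) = (s - 4)*(s + 3)*(s + 3)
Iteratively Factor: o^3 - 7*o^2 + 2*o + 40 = (o + 2)*(o^2 - 9*o + 20) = (o - 4)*(o + 2)*(o - 5)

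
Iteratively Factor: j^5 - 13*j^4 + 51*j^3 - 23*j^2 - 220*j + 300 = (j - 3)*(j^4 - 10*j^3 + 21*j^2 + 40*j - 100) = (j - 5)*(j - 3)*(j^3 - 5*j^2 - 4*j + 20) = (j - 5)*(j - 3)*(j - 2)*(j^2 - 3*j - 10) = (j - 5)*(j - 3)*(j - 2)*(j + 2)*(j - 5)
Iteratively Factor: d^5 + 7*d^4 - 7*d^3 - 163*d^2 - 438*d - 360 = (d - 5)*(d^4 + 12*d^3 + 53*d^2 + 102*d + 72) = (d - 5)*(d + 2)*(d^3 + 10*d^2 + 33*d + 36) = (d - 5)*(d + 2)*(d + 3)*(d^2 + 7*d + 12) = (d - 5)*(d + 2)*(d + 3)*(d + 4)*(d + 3)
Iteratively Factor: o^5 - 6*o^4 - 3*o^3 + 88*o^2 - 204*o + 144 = (o - 3)*(o^4 - 3*o^3 - 12*o^2 + 52*o - 48) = (o - 3)^2*(o^3 - 12*o + 16) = (o - 3)^2*(o - 2)*(o^2 + 2*o - 8) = (o - 3)^2*(o - 2)^2*(o + 4)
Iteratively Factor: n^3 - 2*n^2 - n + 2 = (n - 2)*(n^2 - 1) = (n - 2)*(n - 1)*(n + 1)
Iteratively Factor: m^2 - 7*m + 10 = (m - 5)*(m - 2)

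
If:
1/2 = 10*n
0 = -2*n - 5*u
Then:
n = 1/20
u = -1/50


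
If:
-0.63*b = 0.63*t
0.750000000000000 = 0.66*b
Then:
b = 1.14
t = -1.14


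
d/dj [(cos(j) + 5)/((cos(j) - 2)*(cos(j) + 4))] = (cos(j)^2 + 10*cos(j) + 18)*sin(j)/((cos(j) - 2)^2*(cos(j) + 4)^2)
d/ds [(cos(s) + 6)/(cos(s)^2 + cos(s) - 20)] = (cos(s)^2 + 12*cos(s) + 26)*sin(s)/(cos(s)^2 + cos(s) - 20)^2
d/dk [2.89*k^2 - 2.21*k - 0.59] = 5.78*k - 2.21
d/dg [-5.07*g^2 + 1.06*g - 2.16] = 1.06 - 10.14*g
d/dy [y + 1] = 1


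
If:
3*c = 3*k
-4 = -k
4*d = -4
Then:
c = 4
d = -1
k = 4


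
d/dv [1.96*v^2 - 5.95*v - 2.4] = 3.92*v - 5.95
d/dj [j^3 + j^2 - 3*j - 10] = 3*j^2 + 2*j - 3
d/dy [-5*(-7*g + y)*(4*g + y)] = 15*g - 10*y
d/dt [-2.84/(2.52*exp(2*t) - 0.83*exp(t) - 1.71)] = (14.3136*exp(t) - 2.3572)*exp(t)/(-2.52*exp(2*t) + 0.83*exp(t) + 1.71)^2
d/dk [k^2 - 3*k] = 2*k - 3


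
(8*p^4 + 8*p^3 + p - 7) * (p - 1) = 8*p^5 - 8*p^3 + p^2 - 8*p + 7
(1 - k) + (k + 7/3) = 10/3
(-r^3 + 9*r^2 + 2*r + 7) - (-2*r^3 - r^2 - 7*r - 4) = r^3 + 10*r^2 + 9*r + 11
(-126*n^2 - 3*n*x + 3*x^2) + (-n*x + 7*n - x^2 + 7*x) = -126*n^2 - 4*n*x + 7*n + 2*x^2 + 7*x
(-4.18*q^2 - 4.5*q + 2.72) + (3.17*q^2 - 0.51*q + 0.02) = -1.01*q^2 - 5.01*q + 2.74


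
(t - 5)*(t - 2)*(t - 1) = t^3 - 8*t^2 + 17*t - 10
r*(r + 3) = r^2 + 3*r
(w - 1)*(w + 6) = w^2 + 5*w - 6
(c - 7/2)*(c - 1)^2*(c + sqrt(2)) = c^4 - 11*c^3/2 + sqrt(2)*c^3 - 11*sqrt(2)*c^2/2 + 8*c^2 - 7*c/2 + 8*sqrt(2)*c - 7*sqrt(2)/2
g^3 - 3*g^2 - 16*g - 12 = (g - 6)*(g + 1)*(g + 2)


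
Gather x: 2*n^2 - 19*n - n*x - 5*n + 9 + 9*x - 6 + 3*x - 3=2*n^2 - 24*n + x*(12 - n)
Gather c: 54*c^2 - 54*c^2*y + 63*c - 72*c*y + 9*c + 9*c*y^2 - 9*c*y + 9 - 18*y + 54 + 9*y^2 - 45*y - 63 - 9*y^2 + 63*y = c^2*(54 - 54*y) + c*(9*y^2 - 81*y + 72)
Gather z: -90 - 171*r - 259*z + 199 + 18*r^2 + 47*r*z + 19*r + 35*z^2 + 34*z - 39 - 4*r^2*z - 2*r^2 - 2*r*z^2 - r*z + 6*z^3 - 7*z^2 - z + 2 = 16*r^2 - 152*r + 6*z^3 + z^2*(28 - 2*r) + z*(-4*r^2 + 46*r - 226) + 72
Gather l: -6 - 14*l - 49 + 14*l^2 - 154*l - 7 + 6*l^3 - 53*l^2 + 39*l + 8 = 6*l^3 - 39*l^2 - 129*l - 54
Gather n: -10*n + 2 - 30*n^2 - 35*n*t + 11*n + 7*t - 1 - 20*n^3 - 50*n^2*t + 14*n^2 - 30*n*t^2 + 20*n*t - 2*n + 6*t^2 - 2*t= -20*n^3 + n^2*(-50*t - 16) + n*(-30*t^2 - 15*t - 1) + 6*t^2 + 5*t + 1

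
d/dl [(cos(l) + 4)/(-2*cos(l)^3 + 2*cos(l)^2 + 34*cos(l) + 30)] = (13*cos(l) - 11*cos(2*l) - cos(3*l) + 95)*sin(l)/(4*(-cos(l)^3 + cos(l)^2 + 17*cos(l) + 15)^2)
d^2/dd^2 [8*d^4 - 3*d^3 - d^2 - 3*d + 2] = 96*d^2 - 18*d - 2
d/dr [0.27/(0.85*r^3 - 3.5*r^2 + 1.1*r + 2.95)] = (-0.6885*r^2 + 1.89*r - 0.297)/(0.85*r^3 - 3.5*r^2 + 1.1*r + 2.95)^2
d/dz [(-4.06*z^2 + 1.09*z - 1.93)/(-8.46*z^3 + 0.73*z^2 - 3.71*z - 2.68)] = (-34.3476*z^4 + 18.4428*z^3 - 34.7165*z^2 + 24.5794*z - 10.0815)/(71.5716*z^6 - 12.3516*z^5 + 63.3061*z^4 + 39.929*z^3 + 9.8513*z^2 + 19.8856*z + 7.1824)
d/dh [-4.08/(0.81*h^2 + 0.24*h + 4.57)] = (6.6096*h + 0.9792)/(0.81*h^2 + 0.24*h + 4.57)^2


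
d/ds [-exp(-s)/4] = exp(-s)/4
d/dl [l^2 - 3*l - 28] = 2*l - 3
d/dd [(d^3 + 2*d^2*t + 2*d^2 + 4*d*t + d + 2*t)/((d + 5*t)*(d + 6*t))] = (d^4 + 22*d^3*t + 112*d^2*t^2 + 18*d^2*t - d^2 + 120*d*t^3 + 120*d*t^2 - 4*d*t + 120*t^3 + 8*t^2)/(d^4 + 22*d^3*t + 181*d^2*t^2 + 660*d*t^3 + 900*t^4)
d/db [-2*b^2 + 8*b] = 8 - 4*b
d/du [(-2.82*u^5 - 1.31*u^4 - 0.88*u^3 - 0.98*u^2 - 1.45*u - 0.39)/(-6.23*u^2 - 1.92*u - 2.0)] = (52.7058*u^6 + 37.9802*u^5 + 41.228*u^4 + 13.8592*u^3 - 1.8719*u^2 - 0.939400000000001*u + 2.1512)/(38.8129*u^4 + 23.9232*u^3 + 28.6064*u^2 + 7.68*u + 4.0)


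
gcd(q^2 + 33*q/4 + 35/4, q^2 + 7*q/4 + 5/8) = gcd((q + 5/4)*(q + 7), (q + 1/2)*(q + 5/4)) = q + 5/4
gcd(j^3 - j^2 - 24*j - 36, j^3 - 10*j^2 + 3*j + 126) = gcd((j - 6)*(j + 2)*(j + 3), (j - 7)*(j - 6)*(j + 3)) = j^2 - 3*j - 18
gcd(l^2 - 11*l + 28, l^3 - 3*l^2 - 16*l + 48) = l - 4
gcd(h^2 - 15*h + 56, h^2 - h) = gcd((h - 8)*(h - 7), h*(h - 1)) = 1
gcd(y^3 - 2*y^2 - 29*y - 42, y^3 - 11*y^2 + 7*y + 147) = y^2 - 4*y - 21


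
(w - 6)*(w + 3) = w^2 - 3*w - 18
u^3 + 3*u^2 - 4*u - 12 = (u - 2)*(u + 2)*(u + 3)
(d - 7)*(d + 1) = d^2 - 6*d - 7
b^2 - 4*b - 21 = (b - 7)*(b + 3)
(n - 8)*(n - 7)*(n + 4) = n^3 - 11*n^2 - 4*n + 224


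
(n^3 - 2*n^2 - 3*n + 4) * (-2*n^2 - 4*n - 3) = -2*n^5 + 11*n^3 + 10*n^2 - 7*n - 12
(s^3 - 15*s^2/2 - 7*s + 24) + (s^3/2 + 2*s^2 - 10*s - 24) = 3*s^3/2 - 11*s^2/2 - 17*s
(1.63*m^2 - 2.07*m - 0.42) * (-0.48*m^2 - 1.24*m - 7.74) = -0.7824*m^4 - 1.0276*m^3 - 9.8478*m^2 + 16.5426*m + 3.2508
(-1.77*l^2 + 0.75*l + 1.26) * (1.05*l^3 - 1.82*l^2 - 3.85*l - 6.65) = -1.8585*l^5 + 4.0089*l^4 + 6.7725*l^3 + 6.5898*l^2 - 9.8385*l - 8.379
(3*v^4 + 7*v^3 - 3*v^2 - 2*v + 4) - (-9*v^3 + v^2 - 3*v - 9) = 3*v^4 + 16*v^3 - 4*v^2 + v + 13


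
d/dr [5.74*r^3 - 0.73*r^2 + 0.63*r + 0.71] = 17.22*r^2 - 1.46*r + 0.63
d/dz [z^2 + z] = 2*z + 1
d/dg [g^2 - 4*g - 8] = 2*g - 4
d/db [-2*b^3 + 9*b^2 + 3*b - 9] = -6*b^2 + 18*b + 3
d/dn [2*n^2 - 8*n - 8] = 4*n - 8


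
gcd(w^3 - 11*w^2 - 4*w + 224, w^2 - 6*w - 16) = w - 8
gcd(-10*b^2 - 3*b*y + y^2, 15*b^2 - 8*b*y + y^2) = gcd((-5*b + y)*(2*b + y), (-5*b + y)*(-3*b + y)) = -5*b + y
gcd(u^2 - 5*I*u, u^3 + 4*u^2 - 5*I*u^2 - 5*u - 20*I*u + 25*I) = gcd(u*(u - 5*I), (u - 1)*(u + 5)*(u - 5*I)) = u - 5*I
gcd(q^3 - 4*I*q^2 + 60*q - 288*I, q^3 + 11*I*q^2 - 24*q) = q + 8*I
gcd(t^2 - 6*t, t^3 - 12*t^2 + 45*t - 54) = t - 6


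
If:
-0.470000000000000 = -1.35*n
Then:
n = 0.35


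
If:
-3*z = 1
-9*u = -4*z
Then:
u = -4/27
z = -1/3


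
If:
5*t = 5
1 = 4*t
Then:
No Solution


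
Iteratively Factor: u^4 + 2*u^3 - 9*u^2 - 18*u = (u)*(u^3 + 2*u^2 - 9*u - 18) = u*(u + 2)*(u^2 - 9) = u*(u - 3)*(u + 2)*(u + 3)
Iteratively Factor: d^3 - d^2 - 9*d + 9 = (d + 3)*(d^2 - 4*d + 3) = (d - 1)*(d + 3)*(d - 3)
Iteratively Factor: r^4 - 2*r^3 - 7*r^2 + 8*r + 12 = (r + 2)*(r^3 - 4*r^2 + r + 6) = (r - 2)*(r + 2)*(r^2 - 2*r - 3) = (r - 3)*(r - 2)*(r + 2)*(r + 1)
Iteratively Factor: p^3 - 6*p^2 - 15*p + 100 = (p - 5)*(p^2 - p - 20) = (p - 5)^2*(p + 4)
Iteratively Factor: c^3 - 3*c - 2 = (c + 1)*(c^2 - c - 2) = (c - 2)*(c + 1)*(c + 1)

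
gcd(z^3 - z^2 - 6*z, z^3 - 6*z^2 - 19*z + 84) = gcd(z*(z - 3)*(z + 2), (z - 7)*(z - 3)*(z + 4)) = z - 3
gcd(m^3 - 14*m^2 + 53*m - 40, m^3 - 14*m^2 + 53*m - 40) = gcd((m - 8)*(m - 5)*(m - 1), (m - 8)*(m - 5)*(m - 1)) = m^3 - 14*m^2 + 53*m - 40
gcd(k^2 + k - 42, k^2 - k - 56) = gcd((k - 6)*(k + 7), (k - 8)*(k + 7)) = k + 7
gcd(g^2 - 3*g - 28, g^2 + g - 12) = g + 4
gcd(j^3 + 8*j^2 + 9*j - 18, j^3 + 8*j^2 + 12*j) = j + 6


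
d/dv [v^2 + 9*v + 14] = 2*v + 9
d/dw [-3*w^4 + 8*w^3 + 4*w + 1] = -12*w^3 + 24*w^2 + 4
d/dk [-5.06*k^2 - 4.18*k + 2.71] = -10.12*k - 4.18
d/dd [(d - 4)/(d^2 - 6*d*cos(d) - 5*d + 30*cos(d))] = (-6*d^2*sin(d) - d^2 + 54*d*sin(d) + 8*d - 120*sin(d) + 6*cos(d) - 20)/((d - 5)^2*(d - 6*cos(d))^2)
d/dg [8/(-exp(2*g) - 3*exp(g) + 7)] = (16*exp(g) + 24)*exp(g)/(exp(2*g) + 3*exp(g) - 7)^2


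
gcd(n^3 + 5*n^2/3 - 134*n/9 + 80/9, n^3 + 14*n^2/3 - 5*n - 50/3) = n + 5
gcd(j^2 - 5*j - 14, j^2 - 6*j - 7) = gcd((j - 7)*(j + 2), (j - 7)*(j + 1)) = j - 7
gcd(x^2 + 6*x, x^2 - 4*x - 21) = 1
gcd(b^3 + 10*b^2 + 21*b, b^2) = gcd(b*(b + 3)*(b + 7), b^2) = b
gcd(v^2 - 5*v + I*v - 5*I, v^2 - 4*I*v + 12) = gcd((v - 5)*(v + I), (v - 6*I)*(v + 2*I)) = 1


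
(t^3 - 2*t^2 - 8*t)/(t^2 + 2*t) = t - 4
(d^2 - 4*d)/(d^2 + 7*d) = (d - 4)/(d + 7)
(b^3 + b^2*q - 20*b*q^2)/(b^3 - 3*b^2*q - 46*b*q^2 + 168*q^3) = b*(-b - 5*q)/(-b^2 - b*q + 42*q^2)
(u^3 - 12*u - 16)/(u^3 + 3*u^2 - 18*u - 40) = (u + 2)/(u + 5)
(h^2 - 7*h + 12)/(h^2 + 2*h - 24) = (h - 3)/(h + 6)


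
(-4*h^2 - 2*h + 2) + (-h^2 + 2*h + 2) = 4 - 5*h^2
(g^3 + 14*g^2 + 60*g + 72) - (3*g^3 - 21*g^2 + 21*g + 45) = -2*g^3 + 35*g^2 + 39*g + 27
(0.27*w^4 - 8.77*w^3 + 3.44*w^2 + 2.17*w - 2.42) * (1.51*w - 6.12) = 0.4077*w^5 - 14.8951*w^4 + 58.8668*w^3 - 17.7761*w^2 - 16.9346*w + 14.8104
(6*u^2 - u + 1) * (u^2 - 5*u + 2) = 6*u^4 - 31*u^3 + 18*u^2 - 7*u + 2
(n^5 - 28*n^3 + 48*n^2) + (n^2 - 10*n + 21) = n^5 - 28*n^3 + 49*n^2 - 10*n + 21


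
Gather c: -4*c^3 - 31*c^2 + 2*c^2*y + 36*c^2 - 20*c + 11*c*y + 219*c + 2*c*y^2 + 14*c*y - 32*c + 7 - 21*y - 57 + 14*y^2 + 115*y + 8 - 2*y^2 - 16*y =-4*c^3 + c^2*(2*y + 5) + c*(2*y^2 + 25*y + 167) + 12*y^2 + 78*y - 42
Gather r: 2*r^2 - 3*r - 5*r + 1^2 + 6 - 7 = 2*r^2 - 8*r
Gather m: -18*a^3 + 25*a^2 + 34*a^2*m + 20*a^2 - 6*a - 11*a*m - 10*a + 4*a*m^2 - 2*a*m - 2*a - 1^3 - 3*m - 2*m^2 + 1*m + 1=-18*a^3 + 45*a^2 - 18*a + m^2*(4*a - 2) + m*(34*a^2 - 13*a - 2)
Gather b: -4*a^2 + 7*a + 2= -4*a^2 + 7*a + 2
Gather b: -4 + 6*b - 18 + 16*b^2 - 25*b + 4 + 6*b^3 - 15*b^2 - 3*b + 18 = 6*b^3 + b^2 - 22*b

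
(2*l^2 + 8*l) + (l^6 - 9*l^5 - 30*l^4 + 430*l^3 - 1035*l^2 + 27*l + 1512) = l^6 - 9*l^5 - 30*l^4 + 430*l^3 - 1033*l^2 + 35*l + 1512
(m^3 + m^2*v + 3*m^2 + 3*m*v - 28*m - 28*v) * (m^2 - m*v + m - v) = m^5 + 4*m^4 - m^3*v^2 - 25*m^3 - 4*m^2*v^2 - 28*m^2 + 25*m*v^2 + 28*v^2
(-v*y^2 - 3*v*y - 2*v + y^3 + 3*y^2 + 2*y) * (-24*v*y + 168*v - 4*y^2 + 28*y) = 24*v^2*y^3 - 96*v^2*y^2 - 456*v^2*y - 336*v^2 - 20*v*y^4 + 80*v*y^3 + 380*v*y^2 + 280*v*y - 4*y^5 + 16*y^4 + 76*y^3 + 56*y^2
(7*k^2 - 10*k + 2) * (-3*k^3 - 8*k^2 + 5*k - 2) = -21*k^5 - 26*k^4 + 109*k^3 - 80*k^2 + 30*k - 4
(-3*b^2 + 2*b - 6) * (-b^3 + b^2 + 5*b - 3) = 3*b^5 - 5*b^4 - 7*b^3 + 13*b^2 - 36*b + 18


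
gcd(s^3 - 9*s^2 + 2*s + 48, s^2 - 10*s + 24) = 1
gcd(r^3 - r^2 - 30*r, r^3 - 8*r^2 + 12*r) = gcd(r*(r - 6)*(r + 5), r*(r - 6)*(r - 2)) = r^2 - 6*r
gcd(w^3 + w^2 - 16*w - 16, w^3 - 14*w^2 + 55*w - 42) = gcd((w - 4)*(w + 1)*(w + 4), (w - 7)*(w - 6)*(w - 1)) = 1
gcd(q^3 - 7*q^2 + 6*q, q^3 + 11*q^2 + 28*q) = q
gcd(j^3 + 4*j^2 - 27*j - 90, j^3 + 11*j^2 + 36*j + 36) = j^2 + 9*j + 18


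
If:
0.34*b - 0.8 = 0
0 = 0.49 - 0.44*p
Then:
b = 2.35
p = 1.11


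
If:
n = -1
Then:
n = -1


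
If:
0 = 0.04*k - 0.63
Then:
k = 15.75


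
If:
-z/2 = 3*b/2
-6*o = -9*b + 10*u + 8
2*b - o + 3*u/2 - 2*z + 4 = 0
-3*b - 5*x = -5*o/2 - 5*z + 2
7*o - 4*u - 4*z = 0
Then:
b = -648/2077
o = -128/2077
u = -2168/2077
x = 1438/2077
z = 1944/2077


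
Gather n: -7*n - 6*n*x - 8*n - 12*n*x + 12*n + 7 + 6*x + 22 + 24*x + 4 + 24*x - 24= n*(-18*x - 3) + 54*x + 9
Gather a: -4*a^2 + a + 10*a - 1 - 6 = -4*a^2 + 11*a - 7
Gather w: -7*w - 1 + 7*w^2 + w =7*w^2 - 6*w - 1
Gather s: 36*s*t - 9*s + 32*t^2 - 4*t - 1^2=s*(36*t - 9) + 32*t^2 - 4*t - 1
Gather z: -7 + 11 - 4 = 0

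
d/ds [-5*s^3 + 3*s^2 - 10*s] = -15*s^2 + 6*s - 10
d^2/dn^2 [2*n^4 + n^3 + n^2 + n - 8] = 24*n^2 + 6*n + 2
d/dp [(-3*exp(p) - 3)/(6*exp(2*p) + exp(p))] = 3*(6*exp(2*p) + 12*exp(p) + 1)*exp(-p)/(36*exp(2*p) + 12*exp(p) + 1)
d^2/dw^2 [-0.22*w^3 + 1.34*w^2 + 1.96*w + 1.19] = 2.68 - 1.32*w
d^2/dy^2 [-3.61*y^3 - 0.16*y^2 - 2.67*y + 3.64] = -21.66*y - 0.32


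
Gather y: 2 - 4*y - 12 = -4*y - 10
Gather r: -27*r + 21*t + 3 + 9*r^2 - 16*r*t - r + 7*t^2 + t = 9*r^2 + r*(-16*t - 28) + 7*t^2 + 22*t + 3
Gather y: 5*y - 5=5*y - 5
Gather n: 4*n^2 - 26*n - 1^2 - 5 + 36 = 4*n^2 - 26*n + 30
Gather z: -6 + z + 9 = z + 3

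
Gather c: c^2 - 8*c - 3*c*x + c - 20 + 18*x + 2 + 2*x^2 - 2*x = c^2 + c*(-3*x - 7) + 2*x^2 + 16*x - 18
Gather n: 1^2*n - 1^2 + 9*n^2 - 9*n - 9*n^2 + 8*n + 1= 0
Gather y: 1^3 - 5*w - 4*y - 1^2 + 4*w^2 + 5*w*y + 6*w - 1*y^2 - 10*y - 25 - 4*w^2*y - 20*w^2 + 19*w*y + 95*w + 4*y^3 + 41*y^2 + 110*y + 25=-16*w^2 + 96*w + 4*y^3 + 40*y^2 + y*(-4*w^2 + 24*w + 96)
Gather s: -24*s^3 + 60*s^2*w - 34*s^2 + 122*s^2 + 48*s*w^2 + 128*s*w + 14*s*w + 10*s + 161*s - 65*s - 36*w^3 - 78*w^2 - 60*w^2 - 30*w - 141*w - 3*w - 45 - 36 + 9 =-24*s^3 + s^2*(60*w + 88) + s*(48*w^2 + 142*w + 106) - 36*w^3 - 138*w^2 - 174*w - 72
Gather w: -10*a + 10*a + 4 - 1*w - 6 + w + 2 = 0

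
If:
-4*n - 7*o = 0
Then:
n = -7*o/4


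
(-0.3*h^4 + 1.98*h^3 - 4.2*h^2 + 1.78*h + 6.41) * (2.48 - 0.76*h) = 0.228*h^5 - 2.2488*h^4 + 8.1024*h^3 - 11.7688*h^2 - 0.4572*h + 15.8968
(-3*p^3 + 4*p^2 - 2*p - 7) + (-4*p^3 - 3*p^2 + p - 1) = -7*p^3 + p^2 - p - 8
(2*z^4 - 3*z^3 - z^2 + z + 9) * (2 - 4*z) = -8*z^5 + 16*z^4 - 2*z^3 - 6*z^2 - 34*z + 18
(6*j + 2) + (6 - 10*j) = 8 - 4*j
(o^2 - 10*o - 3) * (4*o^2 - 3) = 4*o^4 - 40*o^3 - 15*o^2 + 30*o + 9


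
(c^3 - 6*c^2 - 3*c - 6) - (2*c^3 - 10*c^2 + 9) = -c^3 + 4*c^2 - 3*c - 15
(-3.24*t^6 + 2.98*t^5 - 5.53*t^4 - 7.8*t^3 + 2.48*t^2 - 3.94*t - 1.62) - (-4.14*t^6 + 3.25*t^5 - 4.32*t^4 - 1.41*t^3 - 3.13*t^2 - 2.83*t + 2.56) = 0.899999999999999*t^6 - 0.27*t^5 - 1.21*t^4 - 6.39*t^3 + 5.61*t^2 - 1.11*t - 4.18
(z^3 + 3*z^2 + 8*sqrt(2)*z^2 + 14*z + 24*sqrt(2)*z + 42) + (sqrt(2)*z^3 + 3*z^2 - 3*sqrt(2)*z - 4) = z^3 + sqrt(2)*z^3 + 6*z^2 + 8*sqrt(2)*z^2 + 14*z + 21*sqrt(2)*z + 38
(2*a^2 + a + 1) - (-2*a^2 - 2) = 4*a^2 + a + 3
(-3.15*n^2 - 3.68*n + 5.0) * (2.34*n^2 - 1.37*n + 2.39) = -7.371*n^4 - 4.2957*n^3 + 9.2131*n^2 - 15.6452*n + 11.95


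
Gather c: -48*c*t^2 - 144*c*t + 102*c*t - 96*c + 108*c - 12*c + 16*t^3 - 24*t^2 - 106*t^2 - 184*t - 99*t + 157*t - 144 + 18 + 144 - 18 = c*(-48*t^2 - 42*t) + 16*t^3 - 130*t^2 - 126*t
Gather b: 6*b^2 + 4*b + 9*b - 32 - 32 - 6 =6*b^2 + 13*b - 70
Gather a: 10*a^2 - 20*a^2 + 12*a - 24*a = -10*a^2 - 12*a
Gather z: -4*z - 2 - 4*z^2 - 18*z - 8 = -4*z^2 - 22*z - 10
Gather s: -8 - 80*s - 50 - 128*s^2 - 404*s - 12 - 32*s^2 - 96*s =-160*s^2 - 580*s - 70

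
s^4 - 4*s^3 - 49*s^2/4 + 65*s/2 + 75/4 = (s - 5)*(s - 5/2)*(s + 1/2)*(s + 3)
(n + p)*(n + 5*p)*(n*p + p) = n^3*p + 6*n^2*p^2 + n^2*p + 5*n*p^3 + 6*n*p^2 + 5*p^3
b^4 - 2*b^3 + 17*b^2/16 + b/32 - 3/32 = (b - 1)*(b - 3/4)*(b - 1/2)*(b + 1/4)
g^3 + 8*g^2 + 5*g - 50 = (g - 2)*(g + 5)^2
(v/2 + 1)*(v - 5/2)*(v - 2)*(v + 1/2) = v^4/2 - v^3 - 21*v^2/8 + 4*v + 5/2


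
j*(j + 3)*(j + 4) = j^3 + 7*j^2 + 12*j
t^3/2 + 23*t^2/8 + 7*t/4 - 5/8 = (t/2 + 1/2)*(t - 1/4)*(t + 5)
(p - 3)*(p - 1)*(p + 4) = p^3 - 13*p + 12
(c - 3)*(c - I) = c^2 - 3*c - I*c + 3*I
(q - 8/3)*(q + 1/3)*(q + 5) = q^3 + 8*q^2/3 - 113*q/9 - 40/9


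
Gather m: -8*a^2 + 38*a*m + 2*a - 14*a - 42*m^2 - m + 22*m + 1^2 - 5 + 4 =-8*a^2 - 12*a - 42*m^2 + m*(38*a + 21)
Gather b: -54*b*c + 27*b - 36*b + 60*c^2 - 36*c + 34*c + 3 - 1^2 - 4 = b*(-54*c - 9) + 60*c^2 - 2*c - 2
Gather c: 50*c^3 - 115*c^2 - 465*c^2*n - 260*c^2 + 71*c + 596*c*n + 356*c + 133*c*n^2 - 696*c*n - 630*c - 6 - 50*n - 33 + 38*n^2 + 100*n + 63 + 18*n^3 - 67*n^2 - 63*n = 50*c^3 + c^2*(-465*n - 375) + c*(133*n^2 - 100*n - 203) + 18*n^3 - 29*n^2 - 13*n + 24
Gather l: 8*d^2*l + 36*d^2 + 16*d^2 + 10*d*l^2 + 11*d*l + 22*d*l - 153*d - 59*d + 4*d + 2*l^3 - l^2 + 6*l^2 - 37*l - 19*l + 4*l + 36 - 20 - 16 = 52*d^2 - 208*d + 2*l^3 + l^2*(10*d + 5) + l*(8*d^2 + 33*d - 52)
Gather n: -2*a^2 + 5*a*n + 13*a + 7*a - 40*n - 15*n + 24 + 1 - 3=-2*a^2 + 20*a + n*(5*a - 55) + 22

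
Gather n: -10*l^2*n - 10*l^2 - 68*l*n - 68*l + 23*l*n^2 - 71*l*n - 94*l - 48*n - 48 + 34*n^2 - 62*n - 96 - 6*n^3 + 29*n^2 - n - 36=-10*l^2 - 162*l - 6*n^3 + n^2*(23*l + 63) + n*(-10*l^2 - 139*l - 111) - 180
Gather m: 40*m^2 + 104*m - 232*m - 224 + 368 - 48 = 40*m^2 - 128*m + 96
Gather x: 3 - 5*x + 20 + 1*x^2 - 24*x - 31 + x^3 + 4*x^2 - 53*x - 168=x^3 + 5*x^2 - 82*x - 176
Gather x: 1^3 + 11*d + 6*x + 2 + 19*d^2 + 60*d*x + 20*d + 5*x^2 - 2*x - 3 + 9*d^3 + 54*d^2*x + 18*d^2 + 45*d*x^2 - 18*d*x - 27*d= 9*d^3 + 37*d^2 + 4*d + x^2*(45*d + 5) + x*(54*d^2 + 42*d + 4)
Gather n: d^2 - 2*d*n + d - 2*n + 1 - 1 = d^2 + d + n*(-2*d - 2)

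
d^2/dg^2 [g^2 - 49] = 2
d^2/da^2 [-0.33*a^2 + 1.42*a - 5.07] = -0.660000000000000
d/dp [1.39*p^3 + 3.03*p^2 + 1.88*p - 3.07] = 4.17*p^2 + 6.06*p + 1.88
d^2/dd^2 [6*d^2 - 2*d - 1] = 12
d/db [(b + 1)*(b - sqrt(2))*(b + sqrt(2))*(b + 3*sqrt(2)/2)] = 4*b^3 + 3*b^2 + 9*sqrt(2)*b^2/2 - 4*b + 3*sqrt(2)*b - 3*sqrt(2) - 2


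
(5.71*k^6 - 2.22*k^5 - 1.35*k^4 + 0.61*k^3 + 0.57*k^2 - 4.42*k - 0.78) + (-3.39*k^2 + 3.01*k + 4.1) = 5.71*k^6 - 2.22*k^5 - 1.35*k^4 + 0.61*k^3 - 2.82*k^2 - 1.41*k + 3.32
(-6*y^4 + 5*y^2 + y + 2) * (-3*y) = 18*y^5 - 15*y^3 - 3*y^2 - 6*y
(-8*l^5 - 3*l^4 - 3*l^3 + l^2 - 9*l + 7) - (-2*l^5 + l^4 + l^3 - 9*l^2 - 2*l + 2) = -6*l^5 - 4*l^4 - 4*l^3 + 10*l^2 - 7*l + 5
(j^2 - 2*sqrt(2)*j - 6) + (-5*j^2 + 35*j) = -4*j^2 - 2*sqrt(2)*j + 35*j - 6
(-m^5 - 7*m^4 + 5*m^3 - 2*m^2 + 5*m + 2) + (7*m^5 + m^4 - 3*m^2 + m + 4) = 6*m^5 - 6*m^4 + 5*m^3 - 5*m^2 + 6*m + 6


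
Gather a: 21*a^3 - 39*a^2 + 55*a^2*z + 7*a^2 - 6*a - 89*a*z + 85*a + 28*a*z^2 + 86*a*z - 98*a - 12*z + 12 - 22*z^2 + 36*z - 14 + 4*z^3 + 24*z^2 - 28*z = 21*a^3 + a^2*(55*z - 32) + a*(28*z^2 - 3*z - 19) + 4*z^3 + 2*z^2 - 4*z - 2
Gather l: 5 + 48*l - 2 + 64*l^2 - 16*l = 64*l^2 + 32*l + 3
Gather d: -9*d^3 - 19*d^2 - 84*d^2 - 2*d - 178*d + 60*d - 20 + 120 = -9*d^3 - 103*d^2 - 120*d + 100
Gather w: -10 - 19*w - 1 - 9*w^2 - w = -9*w^2 - 20*w - 11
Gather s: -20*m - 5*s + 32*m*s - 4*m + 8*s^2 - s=-24*m + 8*s^2 + s*(32*m - 6)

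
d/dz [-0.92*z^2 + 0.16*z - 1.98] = 0.16 - 1.84*z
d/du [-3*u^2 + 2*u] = 2 - 6*u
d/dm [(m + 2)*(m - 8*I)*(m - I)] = 3*m^2 + m*(4 - 18*I) - 8 - 18*I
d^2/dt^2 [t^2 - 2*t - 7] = 2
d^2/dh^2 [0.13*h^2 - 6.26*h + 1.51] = 0.260000000000000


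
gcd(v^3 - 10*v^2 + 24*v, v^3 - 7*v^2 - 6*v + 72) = v^2 - 10*v + 24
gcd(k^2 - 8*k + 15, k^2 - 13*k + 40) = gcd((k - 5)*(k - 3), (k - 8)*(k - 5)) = k - 5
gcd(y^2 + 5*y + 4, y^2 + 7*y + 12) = y + 4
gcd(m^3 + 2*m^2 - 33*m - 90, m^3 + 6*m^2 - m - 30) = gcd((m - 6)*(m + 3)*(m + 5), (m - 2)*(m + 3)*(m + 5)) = m^2 + 8*m + 15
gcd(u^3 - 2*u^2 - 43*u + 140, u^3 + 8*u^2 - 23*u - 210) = u^2 + 2*u - 35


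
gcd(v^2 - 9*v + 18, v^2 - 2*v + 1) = 1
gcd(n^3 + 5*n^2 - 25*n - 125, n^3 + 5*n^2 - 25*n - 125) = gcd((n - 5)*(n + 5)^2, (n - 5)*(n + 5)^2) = n^3 + 5*n^2 - 25*n - 125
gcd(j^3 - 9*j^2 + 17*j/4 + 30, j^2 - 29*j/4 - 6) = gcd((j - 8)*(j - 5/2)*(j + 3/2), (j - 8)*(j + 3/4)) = j - 8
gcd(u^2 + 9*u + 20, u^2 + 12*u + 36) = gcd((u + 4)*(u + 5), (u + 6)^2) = 1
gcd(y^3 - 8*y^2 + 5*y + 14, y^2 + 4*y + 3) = y + 1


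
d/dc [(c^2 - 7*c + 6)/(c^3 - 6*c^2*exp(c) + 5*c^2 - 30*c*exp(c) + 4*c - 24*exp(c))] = ((2*c - 7)*(c^3 - 6*c^2*exp(c) + 5*c^2 - 30*c*exp(c) + 4*c - 24*exp(c)) + (c^2 - 7*c + 6)*(6*c^2*exp(c) - 3*c^2 + 42*c*exp(c) - 10*c + 54*exp(c) - 4))/(c^3 - 6*c^2*exp(c) + 5*c^2 - 30*c*exp(c) + 4*c - 24*exp(c))^2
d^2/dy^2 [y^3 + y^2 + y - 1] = 6*y + 2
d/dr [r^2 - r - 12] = 2*r - 1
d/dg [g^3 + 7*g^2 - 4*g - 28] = 3*g^2 + 14*g - 4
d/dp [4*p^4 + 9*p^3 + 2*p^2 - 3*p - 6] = 16*p^3 + 27*p^2 + 4*p - 3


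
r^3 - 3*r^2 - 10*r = r*(r - 5)*(r + 2)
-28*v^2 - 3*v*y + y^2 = (-7*v + y)*(4*v + y)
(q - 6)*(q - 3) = q^2 - 9*q + 18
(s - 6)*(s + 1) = s^2 - 5*s - 6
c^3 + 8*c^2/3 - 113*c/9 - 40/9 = (c - 8/3)*(c + 1/3)*(c + 5)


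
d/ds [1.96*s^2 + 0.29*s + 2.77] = 3.92*s + 0.29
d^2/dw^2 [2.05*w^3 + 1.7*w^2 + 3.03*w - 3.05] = 12.3*w + 3.4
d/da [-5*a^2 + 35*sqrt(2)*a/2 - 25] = -10*a + 35*sqrt(2)/2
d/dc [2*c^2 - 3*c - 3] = 4*c - 3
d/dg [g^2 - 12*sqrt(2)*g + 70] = 2*g - 12*sqrt(2)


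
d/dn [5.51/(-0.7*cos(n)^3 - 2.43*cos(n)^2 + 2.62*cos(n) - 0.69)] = (-11.571*cos(n)^2 - 26.7786*cos(n) + 14.4362)*sin(n)/(0.7*cos(n)^3 + 2.43*cos(n)^2 - 2.62*cos(n) + 0.69)^2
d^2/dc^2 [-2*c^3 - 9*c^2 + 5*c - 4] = -12*c - 18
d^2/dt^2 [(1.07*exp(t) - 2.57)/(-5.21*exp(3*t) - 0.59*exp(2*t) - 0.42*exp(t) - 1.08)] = (-116.176748*exp(6*t) + 617.975814*exp(5*t) + 95.892182*exp(4*t) + 93.35975*exp(3*t) - 124.146522*exp(2*t) - 5.611716*exp(t) - 2.4138)*exp(t)/(141.420761*exp(9*t) + 48.045057*exp(8*t) + 39.642369*exp(7*t) + 95.898491*exp(6*t) + 23.11461*exp(5*t) + 15.619608*exp(4*t) + 19.910664*exp(3*t) + 2.636064*exp(2*t) + 1.469664*exp(t) + 1.259712)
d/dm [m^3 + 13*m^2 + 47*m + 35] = 3*m^2 + 26*m + 47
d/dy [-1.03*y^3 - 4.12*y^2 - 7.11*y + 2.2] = -3.09*y^2 - 8.24*y - 7.11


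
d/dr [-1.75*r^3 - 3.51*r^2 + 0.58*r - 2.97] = -5.25*r^2 - 7.02*r + 0.58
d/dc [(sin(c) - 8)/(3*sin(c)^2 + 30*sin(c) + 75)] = (21 - sin(c))*cos(c)/(3*(sin(c) + 5)^3)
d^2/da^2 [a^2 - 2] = 2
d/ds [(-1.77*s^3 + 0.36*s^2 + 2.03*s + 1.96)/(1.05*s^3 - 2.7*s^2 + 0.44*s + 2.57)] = (4.401*s^4 - 5.8206*s^3 - 14.1813*s^2 + 12.4344*s + 4.3547)/(1.1025*s^6 - 5.67*s^5 + 8.214*s^4 + 3.021*s^3 - 13.6844*s^2 + 2.2616*s + 6.6049)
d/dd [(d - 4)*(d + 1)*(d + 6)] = 3*d^2 + 6*d - 22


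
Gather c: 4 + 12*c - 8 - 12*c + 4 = 0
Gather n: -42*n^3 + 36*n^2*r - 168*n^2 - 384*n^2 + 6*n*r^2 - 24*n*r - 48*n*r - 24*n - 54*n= -42*n^3 + n^2*(36*r - 552) + n*(6*r^2 - 72*r - 78)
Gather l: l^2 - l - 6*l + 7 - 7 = l^2 - 7*l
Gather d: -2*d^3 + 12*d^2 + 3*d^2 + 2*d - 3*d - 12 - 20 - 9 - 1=-2*d^3 + 15*d^2 - d - 42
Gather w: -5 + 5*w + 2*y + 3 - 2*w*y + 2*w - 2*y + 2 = w*(7 - 2*y)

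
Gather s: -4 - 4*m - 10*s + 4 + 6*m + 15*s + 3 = 2*m + 5*s + 3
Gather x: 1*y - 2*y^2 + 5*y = -2*y^2 + 6*y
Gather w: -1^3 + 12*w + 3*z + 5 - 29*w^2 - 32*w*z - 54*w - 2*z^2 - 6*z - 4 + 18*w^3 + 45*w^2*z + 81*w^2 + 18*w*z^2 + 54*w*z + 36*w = 18*w^3 + w^2*(45*z + 52) + w*(18*z^2 + 22*z - 6) - 2*z^2 - 3*z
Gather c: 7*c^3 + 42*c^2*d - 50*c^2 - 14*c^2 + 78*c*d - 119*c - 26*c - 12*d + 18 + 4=7*c^3 + c^2*(42*d - 64) + c*(78*d - 145) - 12*d + 22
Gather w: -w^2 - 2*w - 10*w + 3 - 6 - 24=-w^2 - 12*w - 27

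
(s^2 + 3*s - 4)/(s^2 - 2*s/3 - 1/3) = 3*(s + 4)/(3*s + 1)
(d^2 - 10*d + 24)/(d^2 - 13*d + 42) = (d - 4)/(d - 7)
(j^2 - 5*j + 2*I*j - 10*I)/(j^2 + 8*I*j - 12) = (j - 5)/(j + 6*I)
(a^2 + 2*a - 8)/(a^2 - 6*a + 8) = (a + 4)/(a - 4)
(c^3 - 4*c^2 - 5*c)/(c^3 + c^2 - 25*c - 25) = c/(c + 5)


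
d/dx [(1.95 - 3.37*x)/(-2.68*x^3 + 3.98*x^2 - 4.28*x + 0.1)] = (-18.0632*x^3 + 29.0906*x^2 - 15.522*x + 8.009)/(7.1824*x^6 - 21.3328*x^5 + 38.7812*x^4 - 34.6048*x^3 + 19.1144*x^2 - 0.856*x + 0.01)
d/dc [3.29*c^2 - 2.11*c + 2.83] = 6.58*c - 2.11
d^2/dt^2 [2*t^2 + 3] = 4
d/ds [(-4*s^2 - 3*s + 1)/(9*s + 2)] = (-36*s^2 - 16*s - 15)/(81*s^2 + 36*s + 4)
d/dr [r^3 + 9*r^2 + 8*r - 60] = 3*r^2 + 18*r + 8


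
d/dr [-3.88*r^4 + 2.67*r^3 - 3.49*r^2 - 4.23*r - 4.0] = -15.52*r^3 + 8.01*r^2 - 6.98*r - 4.23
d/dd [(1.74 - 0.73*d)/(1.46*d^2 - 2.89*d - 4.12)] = (1.0658*d^2 - 5.0808*d + 8.0362)/(2.1316*d^4 - 8.4388*d^3 - 3.6783*d^2 + 23.8136*d + 16.9744)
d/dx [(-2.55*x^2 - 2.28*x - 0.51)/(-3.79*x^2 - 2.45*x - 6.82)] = (-2.3937*x^2 + 30.9162*x + 14.3001)/(14.3641*x^4 + 18.571*x^3 + 57.6981*x^2 + 33.418*x + 46.5124)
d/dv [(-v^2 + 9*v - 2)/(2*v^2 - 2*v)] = (-4*v^2 + 2*v - 1)/(v^2*(v^2 - 2*v + 1))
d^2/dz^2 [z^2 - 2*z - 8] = 2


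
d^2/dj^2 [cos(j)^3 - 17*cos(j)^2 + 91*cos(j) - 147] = -367*cos(j)/4 + 34*cos(2*j) - 9*cos(3*j)/4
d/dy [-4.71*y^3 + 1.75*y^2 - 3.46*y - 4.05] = -14.13*y^2 + 3.5*y - 3.46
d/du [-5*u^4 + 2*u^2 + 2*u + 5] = -20*u^3 + 4*u + 2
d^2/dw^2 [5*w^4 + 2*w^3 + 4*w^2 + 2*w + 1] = 60*w^2 + 12*w + 8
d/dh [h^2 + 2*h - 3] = 2*h + 2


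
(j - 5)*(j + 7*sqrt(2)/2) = j^2 - 5*j + 7*sqrt(2)*j/2 - 35*sqrt(2)/2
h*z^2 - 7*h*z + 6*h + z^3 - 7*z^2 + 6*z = (h + z)*(z - 6)*(z - 1)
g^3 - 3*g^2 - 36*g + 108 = (g - 6)*(g - 3)*(g + 6)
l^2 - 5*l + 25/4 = (l - 5/2)^2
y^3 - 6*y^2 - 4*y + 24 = (y - 6)*(y - 2)*(y + 2)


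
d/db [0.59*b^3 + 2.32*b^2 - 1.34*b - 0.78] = 1.77*b^2 + 4.64*b - 1.34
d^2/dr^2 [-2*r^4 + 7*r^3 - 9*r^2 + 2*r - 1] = -24*r^2 + 42*r - 18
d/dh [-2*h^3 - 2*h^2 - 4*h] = -6*h^2 - 4*h - 4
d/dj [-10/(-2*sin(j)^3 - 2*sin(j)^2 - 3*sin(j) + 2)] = 10*(-4*sin(j) + 3*cos(2*j) - 6)*cos(j)/(2*sin(j)^3 + 2*sin(j)^2 + 3*sin(j) - 2)^2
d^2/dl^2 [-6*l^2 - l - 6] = -12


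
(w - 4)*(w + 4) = w^2 - 16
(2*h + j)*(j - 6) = 2*h*j - 12*h + j^2 - 6*j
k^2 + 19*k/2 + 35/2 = (k + 5/2)*(k + 7)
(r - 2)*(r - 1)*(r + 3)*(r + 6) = r^4 + 6*r^3 - 7*r^2 - 36*r + 36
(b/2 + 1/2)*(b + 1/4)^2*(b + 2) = b^4/2 + 7*b^3/4 + 57*b^2/32 + 19*b/32 + 1/16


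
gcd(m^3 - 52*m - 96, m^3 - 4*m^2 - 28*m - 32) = m^2 - 6*m - 16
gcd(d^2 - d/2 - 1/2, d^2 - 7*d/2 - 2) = d + 1/2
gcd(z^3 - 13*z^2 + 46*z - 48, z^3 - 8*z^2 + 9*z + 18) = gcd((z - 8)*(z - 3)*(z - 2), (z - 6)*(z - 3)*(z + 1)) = z - 3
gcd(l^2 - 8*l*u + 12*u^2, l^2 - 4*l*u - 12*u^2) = -l + 6*u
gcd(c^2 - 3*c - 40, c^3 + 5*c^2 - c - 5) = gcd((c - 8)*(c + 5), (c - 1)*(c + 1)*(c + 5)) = c + 5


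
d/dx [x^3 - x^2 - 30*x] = 3*x^2 - 2*x - 30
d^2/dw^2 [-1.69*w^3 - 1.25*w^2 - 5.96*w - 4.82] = -10.14*w - 2.5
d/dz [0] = 0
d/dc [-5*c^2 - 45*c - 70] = -10*c - 45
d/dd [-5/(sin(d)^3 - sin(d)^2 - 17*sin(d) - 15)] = 5*(3*sin(d)^2 - 2*sin(d) - 17)*cos(d)/(-sin(d)^3 + sin(d)^2 + 17*sin(d) + 15)^2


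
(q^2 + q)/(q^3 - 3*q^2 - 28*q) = (q + 1)/(q^2 - 3*q - 28)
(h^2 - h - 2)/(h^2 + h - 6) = (h + 1)/(h + 3)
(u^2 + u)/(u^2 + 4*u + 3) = u/(u + 3)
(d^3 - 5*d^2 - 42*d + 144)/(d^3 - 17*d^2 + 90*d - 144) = (d + 6)/(d - 6)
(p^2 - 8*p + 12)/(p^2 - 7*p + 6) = (p - 2)/(p - 1)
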